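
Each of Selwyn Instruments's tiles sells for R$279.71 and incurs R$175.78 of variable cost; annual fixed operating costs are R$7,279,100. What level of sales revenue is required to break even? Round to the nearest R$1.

R$19,590,465

CM per unit = R$279.71 − R$175.78 = R$103.93; CM ratio = R$103.93 / R$279.71 = 0.3716.
Break-even sales = FC ÷ CM ratio = R$7,279,100 × R$279.71 / R$103.93 = R$19,590,465.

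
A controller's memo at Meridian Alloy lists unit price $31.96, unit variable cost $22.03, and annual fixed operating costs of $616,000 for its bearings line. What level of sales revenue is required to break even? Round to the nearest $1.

CM per unit = $31.96 − $22.03 = $9.93; CM ratio = $9.93 / $31.96 = 0.3107.
Break-even sales = FC ÷ CM ratio = $616,000 × $31.96 / $9.93 = $1,982,614.

$1,982,614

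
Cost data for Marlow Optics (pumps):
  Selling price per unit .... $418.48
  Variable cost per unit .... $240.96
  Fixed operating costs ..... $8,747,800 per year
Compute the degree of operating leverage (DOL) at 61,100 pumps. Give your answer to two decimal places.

Total contribution margin = 61,100 × $177.52 = $10,846,472.00.
EBIT = $10,846,472.00 − $8,747,800 = $2,098,672.00.
DOL = contribution ÷ EBIT = $10,846,472.00 ÷ $2,098,672.00 = 5.1683.

5.17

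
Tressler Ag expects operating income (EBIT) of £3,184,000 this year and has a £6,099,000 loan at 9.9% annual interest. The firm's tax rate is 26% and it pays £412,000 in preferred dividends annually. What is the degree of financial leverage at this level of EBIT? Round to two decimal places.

1.57

Annual interest charges come to £603,801.00.
Pre-tax preferred-dividend burden = £412,000 ÷ (1 − 0.26) = £556,756.76.
DFL = EBIT ÷ [EBIT − I − D_p/(1−t)] = £3,184,000 ÷ [£3,184,000 − £603,801.00 − £556,756.76] = £3,184,000 ÷ £2,023,442.24 = 1.5736.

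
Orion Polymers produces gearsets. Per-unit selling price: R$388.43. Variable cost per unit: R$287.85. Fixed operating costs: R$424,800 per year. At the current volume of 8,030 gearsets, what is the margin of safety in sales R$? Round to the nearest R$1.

Each unit contributes R$388.43 − R$287.85 = R$100.58. Break-even units = R$424,800 ÷ R$100.58 = 4,223.50; break-even revenue = 4,223.50 × R$388.43 = R$1,640,535.53.
Current sales = 8,030 × R$388.43 = R$3,119,092.90.
Margin of safety = R$3,119,092.90 − R$1,640,535.53 = R$1,478,557.

R$1,478,557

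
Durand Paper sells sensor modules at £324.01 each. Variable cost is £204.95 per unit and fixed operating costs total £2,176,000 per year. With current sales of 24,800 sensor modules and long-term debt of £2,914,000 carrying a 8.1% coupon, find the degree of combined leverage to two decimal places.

5.46

At 24,800 units, contribution = 24,800 × £119.06 = £2,952,688.00.
Subtracting fixed costs: EBIT = £2,952,688.00 − £2,176,000 = £776,688.00. Interest = £236,034.00, so EBIT − I = £540,654.00.
DCL = contribution ÷ (EBIT − I) = £2,952,688.00 ÷ £540,654.00 = 5.4613.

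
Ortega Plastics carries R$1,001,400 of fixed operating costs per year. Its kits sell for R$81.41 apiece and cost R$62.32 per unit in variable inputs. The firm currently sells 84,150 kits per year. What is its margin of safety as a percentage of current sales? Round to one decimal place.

Unit CM = price − variable cost = R$81.41 − R$62.32 = R$19.09. Break-even units = R$1,001,400 ÷ R$19.09 = 52,456.78; break-even revenue = 52,456.78 × R$81.41 = R$4,270,506.76.
Current sales = 84,150 × R$81.41 = R$6,850,651.50.
Margin of safety = (R$6,850,651.50 − R$4,270,506.76) ÷ R$6,850,651.50 = 37.7%.

37.7%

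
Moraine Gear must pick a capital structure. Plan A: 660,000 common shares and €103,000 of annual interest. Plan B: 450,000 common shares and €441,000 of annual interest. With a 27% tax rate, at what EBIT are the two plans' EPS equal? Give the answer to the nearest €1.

€1,165,286

Set EPS_A = EPS_B: (EBIT − €103,000)(1 − 0.27) ÷ 660,000 = (EBIT − €441,000)(1 − 0.27) ÷ 450,000.
The (1 − t) factor cancels: (EBIT − 103,000) × 450,000 = (EBIT − 441,000) × 660,000.
EBIT × (660,000 − 450,000) = 441,000 × 660,000 − 103,000 × 450,000 = 244,710,000,000, so EBIT = 244,710,000,000 ÷ 210,000 = 1,165,285.71.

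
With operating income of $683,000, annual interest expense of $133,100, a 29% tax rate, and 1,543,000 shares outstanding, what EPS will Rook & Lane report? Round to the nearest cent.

Pre-tax income = $683,000 − $133,100.00 = $549,900.00.
After tax at 29%: net income = $549,900.00 × 0.71 = $390,429.00.
Per share: $390,429.00 / 1,543,000 shares = $0.25.

$0.25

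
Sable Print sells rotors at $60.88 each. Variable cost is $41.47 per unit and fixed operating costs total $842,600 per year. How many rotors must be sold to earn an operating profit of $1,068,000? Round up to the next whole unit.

Contribution margin per unit = $60.88 − $41.47 = $19.41.
Required volume = (fixed costs + target profit) ÷ CM = ($842,600 + $1,068,000) ÷ $19.41 = 98,433.80, so 98,434 rotors.

98,434 rotors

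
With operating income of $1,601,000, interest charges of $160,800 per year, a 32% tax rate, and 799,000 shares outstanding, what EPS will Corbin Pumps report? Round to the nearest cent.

Interest = $160,800.00, so EBT = $1,601,000 − $160,800.00 = $1,440,200.00.
Net income = $1,440,200.00 × (1 − 0.32) = $979,336.00.
Per share: $979,336.00 / 799,000 shares = $1.23.

$1.23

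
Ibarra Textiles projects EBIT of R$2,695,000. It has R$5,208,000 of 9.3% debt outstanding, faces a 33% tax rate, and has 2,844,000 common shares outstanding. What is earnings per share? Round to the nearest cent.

R$0.52

Pre-tax income = R$2,695,000 − R$484,344.00 = R$2,210,656.00.
Net income = R$2,210,656.00 × (1 − 0.33) = R$1,481,139.52.
EPS = R$1,481,139.52 ÷ 2,844,000 = R$0.52.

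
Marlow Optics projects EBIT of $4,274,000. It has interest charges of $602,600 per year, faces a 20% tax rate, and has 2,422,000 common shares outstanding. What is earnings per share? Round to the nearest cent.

Interest = $602,600.00, so EBT = $4,274,000 − $602,600.00 = $3,671,400.00.
After tax at 20%: net income = $3,671,400.00 × 0.80 = $2,937,120.00.
EPS = $2,937,120.00 ÷ 2,422,000 = $1.21.

$1.21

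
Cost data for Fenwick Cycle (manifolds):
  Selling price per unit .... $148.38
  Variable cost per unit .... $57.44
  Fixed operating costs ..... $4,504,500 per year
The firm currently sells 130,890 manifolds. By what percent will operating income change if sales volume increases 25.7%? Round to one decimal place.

+41.3%

Total contribution margin = 130,890 × $90.94 = $11,903,136.60.
EBIT = $11,903,136.60 − $4,504,500 = $7,398,636.60.
DOL = contribution ÷ EBIT = $11,903,136.60 ÷ $7,398,636.60 = 1.6088.
So EBIT moves 1.6088 × (+25.7%) = +41.3%.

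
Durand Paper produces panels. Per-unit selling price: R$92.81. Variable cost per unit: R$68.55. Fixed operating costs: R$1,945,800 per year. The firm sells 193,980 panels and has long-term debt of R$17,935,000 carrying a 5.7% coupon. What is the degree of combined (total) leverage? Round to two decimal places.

2.71

Contribution at this volume is 193,980 × R$24.26 = R$4,705,954.80.
EBIT = R$4,705,954.80 − R$1,945,800 = R$2,760,154.80. Interest = R$1,022,295.00, so EBIT − I = R$1,737,859.80.
Degree of total leverage = total CM / (EBIT − interest) = R$4,705,954.80 / R$1,737,859.80 = 2.7079.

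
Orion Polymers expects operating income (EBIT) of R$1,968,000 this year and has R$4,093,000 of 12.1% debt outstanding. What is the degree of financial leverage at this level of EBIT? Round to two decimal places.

1.34

Annual interest charges come to R$495,253.00.
DFL = EBIT ÷ (EBIT − I) = R$1,968,000 ÷ (R$1,968,000 − R$495,253.00) = R$1,968,000 ÷ R$1,472,747.00 = 1.3363.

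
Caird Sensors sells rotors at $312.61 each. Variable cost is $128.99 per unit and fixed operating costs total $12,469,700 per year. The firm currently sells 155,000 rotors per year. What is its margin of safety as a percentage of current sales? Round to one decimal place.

Unit CM = price − variable cost = $312.61 − $128.99 = $183.62. Break-even units = $12,469,700 ÷ $183.62 = 67,910.36; break-even revenue = 67,910.36 × $312.61 = $21,229,457.12.
Actual sales revenue = 155,000 × $312.61 = $48,454,550.00.
Margin of safety = ($48,454,550.00 − $21,229,457.12) ÷ $48,454,550.00 = 56.2%.

56.2%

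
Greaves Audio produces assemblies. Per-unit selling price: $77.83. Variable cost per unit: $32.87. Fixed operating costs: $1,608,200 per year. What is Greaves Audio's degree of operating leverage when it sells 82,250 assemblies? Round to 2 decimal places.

1.77

At 82,250 units, contribution = 82,250 × $44.96 = $3,697,960.00.
Operating income = contribution − fixed costs = $3,697,960.00 − $1,608,200 = $2,089,760.00.
Degree of operating leverage = $3,697,960.00 / $2,089,760.00 = 1.7696.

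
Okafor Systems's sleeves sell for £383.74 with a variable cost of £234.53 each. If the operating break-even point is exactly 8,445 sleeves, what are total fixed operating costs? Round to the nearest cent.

£1,260,078.45

Contribution margin per unit = £383.74 − £234.53 = £149.21.
Since BE = FC / CM, FC = 8,445 × £149.21 = £1,260,078.45.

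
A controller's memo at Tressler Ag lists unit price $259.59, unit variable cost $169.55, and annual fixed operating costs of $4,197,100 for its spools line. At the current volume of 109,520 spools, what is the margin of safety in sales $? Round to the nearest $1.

Unit CM = price − variable cost = $259.59 − $169.55 = $90.04. Break-even units = $4,197,100 ÷ $90.04 = 46,613.73; break-even revenue = 46,613.73 × $259.59 = $12,100,457.45.
Actual sales revenue = 109,520 × $259.59 = $28,430,296.80.
Margin of safety = $28,430,296.80 − $12,100,457.45 = $16,329,839.

$16,329,839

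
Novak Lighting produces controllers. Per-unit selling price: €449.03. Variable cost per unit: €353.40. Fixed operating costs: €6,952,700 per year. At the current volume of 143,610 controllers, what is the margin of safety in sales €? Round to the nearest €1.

Unit CM = price − variable cost = €449.03 − €353.40 = €95.63. Break-even units = €6,952,700 ÷ €95.63 = 72,704.17; break-even revenue = 72,704.17 × €449.03 = €32,646,354.50.
Current sales = 143,610 × €449.03 = €64,485,198.30.
Margin of safety = €64,485,198.30 − €32,646,354.50 = €31,838,844.

€31,838,844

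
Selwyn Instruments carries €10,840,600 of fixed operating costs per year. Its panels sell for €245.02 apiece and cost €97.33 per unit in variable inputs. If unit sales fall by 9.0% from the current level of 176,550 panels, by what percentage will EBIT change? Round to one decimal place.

Contribution at this volume is 176,550 × €147.69 = €26,074,669.50.
Operating income = contribution − fixed costs = €26,074,669.50 − €10,840,600 = €15,234,069.50.
So DOL = total CM / EBIT = €26,074,669.50 / €15,234,069.50 = 1.7116.
%ΔEBIT = DOL × %ΔSales = 1.7116 × -9.0% = -15.4%.

-15.4%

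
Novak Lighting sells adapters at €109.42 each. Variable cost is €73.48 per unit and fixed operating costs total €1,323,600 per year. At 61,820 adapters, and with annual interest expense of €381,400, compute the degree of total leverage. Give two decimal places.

4.30

At 61,820 units, contribution = 61,820 × €35.94 = €2,221,810.80.
EBIT = €2,221,810.80 − €1,323,600 = €898,210.80. Interest = €381,400.00.
DOL = €2,221,810.80 ÷ €898,210.80 = 2.4736; DFL = €898,210.80 ÷ €516,810.80 = 1.7380.
DCL = DOL × DFL = 2.4736 × 1.7380 = 4.2991.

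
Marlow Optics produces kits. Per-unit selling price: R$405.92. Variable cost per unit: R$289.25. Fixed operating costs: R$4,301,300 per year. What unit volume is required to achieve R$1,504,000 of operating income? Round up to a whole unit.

49,759 kits

Unit CM = price − variable cost = R$405.92 − R$289.25 = R$116.67.
Units = (FC + target) / CM = (R$4,301,300 + R$1,504,000) / R$116.67 = 49,758.29, so 49,759 kits.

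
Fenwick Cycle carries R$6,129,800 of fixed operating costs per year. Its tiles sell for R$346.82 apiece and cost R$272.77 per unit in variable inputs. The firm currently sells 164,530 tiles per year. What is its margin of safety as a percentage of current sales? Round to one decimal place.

Contribution margin per unit = R$346.82 − R$272.77 = R$74.05. Break-even units = R$6,129,800 ÷ R$74.05 = 82,779.20; break-even revenue = 82,779.20 × R$346.82 = R$28,709,483.27.
Current sales = 164,530 × R$346.82 = R$57,062,294.60.
Margin of safety = (R$57,062,294.60 − R$28,709,483.27) ÷ R$57,062,294.60 = 49.7%.

49.7%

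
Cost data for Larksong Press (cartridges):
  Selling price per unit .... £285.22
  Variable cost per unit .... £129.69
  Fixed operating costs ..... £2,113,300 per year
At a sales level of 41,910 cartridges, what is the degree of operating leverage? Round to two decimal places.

1.48

Total contribution margin = 41,910 × £155.53 = £6,518,262.30.
Subtracting fixed costs: EBIT = £6,518,262.30 − £2,113,300 = £4,404,962.30.
Degree of operating leverage = £6,518,262.30 / £4,404,962.30 = 1.4798.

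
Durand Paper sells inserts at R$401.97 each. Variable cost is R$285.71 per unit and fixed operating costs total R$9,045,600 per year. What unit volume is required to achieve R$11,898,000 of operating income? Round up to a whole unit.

Unit CM = price − variable cost = R$401.97 − R$285.71 = R$116.26.
Units = (FC + target) / CM = (R$9,045,600 + R$11,898,000) / R$116.26 = 180,144.50, so 180,145 inserts.

180,145 inserts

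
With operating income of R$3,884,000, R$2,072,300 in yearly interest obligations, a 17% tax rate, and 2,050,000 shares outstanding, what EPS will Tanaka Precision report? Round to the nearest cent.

Interest = R$2,072,300.00, so EBT = R$3,884,000 − R$2,072,300.00 = R$1,811,700.00.
Net income = R$1,811,700.00 × (1 − 0.17) = R$1,503,711.00.
EPS = R$1,503,711.00 ÷ 2,050,000 = R$0.73.

R$0.73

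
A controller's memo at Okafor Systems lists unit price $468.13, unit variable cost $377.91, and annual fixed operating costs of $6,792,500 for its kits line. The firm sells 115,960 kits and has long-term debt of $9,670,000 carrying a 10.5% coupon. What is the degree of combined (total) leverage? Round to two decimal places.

3.94

Contribution at this volume is 115,960 × $90.22 = $10,461,911.20.
EBIT = $10,461,911.20 − $6,792,500 = $3,669,411.20. Interest = $1,015,350.00.
DOL = $10,461,911.20 ÷ $3,669,411.20 = 2.8511; DFL = $3,669,411.20 ÷ $2,654,061.20 = 1.3826.
DCL = DOL × DFL = 2.8511 × 1.3826 = 3.9419.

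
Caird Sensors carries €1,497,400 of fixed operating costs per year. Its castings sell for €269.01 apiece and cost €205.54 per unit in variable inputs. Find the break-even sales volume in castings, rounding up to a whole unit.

Unit CM = price − variable cost = €269.01 − €205.54 = €63.47.
Break-even Q = €1,497,400 / €63.47 = 23,592.25 → 23,593 castings.

23,593 castings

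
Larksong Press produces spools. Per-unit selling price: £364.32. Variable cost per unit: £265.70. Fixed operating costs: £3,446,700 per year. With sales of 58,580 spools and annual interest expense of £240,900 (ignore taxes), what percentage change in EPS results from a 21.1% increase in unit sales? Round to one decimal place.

+58.3%

At 58,580 units, contribution = 58,580 × £98.62 = £5,777,159.60.
Subtracting fixed costs: EBIT = £5,777,159.60 − £3,446,700 = £2,330,459.60.
Interest = £240,900.00, so EBIT − I = £2,089,559.60.
Degree of combined leverage = contribution ÷ (EBIT − I) = £5,777,159.60 ÷ £2,089,559.60 = 2.7648.
%ΔEPS = DCL × %ΔSales = 2.7648 × +21.1% = +58.3%.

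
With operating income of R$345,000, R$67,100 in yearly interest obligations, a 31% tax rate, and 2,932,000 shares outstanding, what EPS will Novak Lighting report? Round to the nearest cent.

Pre-tax income = R$345,000 − R$67,100.00 = R$277,900.00.
Net income = R$277,900.00 × (1 − 0.31) = R$191,751.00.
Per share: R$191,751.00 / 2,932,000 shares = R$0.07.

R$0.07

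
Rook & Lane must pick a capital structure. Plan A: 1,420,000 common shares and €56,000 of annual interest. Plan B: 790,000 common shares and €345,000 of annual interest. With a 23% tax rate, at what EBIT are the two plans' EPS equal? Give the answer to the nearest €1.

€707,397

At indifference, (EBIT − 56,000)(1 − t)/1,420,000 = (EBIT − 345,000)(1 − t)/790,000.
The (1 − t) factor cancels: (EBIT − 56,000) × 790,000 = (EBIT − 345,000) × 1,420,000.
EBIT × (1,420,000 − 790,000) = 345,000 × 1,420,000 − 56,000 × 790,000 = 445,660,000,000, so EBIT = 445,660,000,000 ÷ 630,000 = 707,396.83.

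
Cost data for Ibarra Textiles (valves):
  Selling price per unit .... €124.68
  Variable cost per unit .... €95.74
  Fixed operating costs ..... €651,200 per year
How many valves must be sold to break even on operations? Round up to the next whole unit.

Each unit contributes €124.68 − €95.74 = €28.94.
Break-even volume = fixed costs ÷ CM per unit = €651,200 ÷ €28.94 = 22,501.73, so 22,502 valves.

22,502 valves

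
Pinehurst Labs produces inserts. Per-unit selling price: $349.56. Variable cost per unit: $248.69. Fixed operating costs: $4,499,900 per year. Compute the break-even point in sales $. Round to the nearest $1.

$15,594,181

Contribution margin per unit = $349.56 − $248.69 = $100.87, a CM ratio of $100.87 ÷ $349.56 = 0.2886.
Break-even revenue = fixed costs × price ÷ CM = $4,499,900 × $349.56 ÷ $100.87 = $15,594,181.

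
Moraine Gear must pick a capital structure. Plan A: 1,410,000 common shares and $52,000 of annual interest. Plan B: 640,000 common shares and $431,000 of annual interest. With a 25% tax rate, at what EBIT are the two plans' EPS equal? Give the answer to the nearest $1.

At indifference, (EBIT − 52,000)(1 − t)/1,410,000 = (EBIT − 431,000)(1 − t)/640,000.
Cancelling (1 − t) and cross-multiplying: 640,000·(EBIT − 52,000) = 1,410,000·(EBIT − 431,000).
Solving, EBIT = (431,000·1,410,000 − 52,000·640,000) / (1,410,000 − 640,000) = 574,430,000,000 / 770,000 = 746,012.99.

$746,013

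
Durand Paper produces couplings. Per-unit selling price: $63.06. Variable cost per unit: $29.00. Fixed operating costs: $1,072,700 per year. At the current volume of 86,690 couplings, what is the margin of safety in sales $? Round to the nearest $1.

Contribution margin per unit = $63.06 − $29.00 = $34.06. Break-even units = $1,072,700 ÷ $34.06 = 31,494.42; break-even revenue = 31,494.42 × $63.06 = $1,986,038.23.
Actual sales revenue = 86,690 × $63.06 = $5,466,671.40.
Margin of safety = $5,466,671.40 − $1,986,038.23 = $3,480,633.

$3,480,633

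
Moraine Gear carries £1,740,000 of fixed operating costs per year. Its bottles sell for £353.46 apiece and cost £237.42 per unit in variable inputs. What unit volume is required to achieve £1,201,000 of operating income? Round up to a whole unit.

Unit CM = price − variable cost = £353.46 − £237.42 = £116.04.
Required volume = (fixed costs + target profit) ÷ CM = (£1,740,000 + £1,201,000) ÷ £116.04 = 25,344.71, so 25,345 bottles.

25,345 bottles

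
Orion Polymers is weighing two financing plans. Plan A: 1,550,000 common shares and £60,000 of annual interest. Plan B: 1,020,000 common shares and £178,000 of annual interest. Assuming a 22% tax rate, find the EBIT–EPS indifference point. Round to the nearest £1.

£405,094

At indifference, (EBIT − 60,000)(1 − t)/1,550,000 = (EBIT − 178,000)(1 − t)/1,020,000.
The (1 − t) factor cancels: (EBIT − 60,000) × 1,020,000 = (EBIT − 178,000) × 1,550,000.
Solving, EBIT = (178,000·1,550,000 − 60,000·1,020,000) / (1,550,000 − 1,020,000) = 214,700,000,000 / 530,000 = 405,094.34.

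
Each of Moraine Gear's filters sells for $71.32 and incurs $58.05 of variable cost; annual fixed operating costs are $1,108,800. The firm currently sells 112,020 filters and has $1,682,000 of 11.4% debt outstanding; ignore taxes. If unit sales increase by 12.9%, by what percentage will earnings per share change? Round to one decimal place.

+103.1%

Total contribution margin = 112,020 × $13.27 = $1,486,505.40.
Subtracting fixed costs: EBIT = $1,486,505.40 − $1,108,800 = $377,705.40.
Interest = $191,748.00, so EBIT − I = $185,957.40.
Degree of combined leverage = contribution ÷ (EBIT − I) = $1,486,505.40 ÷ $185,957.40 = 7.9938.
%ΔEPS = DCL × %ΔSales = 7.9938 × +12.9% = +103.1%.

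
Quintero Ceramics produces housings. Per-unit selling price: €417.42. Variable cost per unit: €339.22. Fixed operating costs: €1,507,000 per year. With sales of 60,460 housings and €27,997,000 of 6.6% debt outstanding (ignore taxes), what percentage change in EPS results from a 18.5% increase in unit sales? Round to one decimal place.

At 60,460 units, contribution = 60,460 × €78.20 = €4,727,972.00.
EBIT = €4,727,972.00 − €1,507,000 = €3,220,972.00.
After interest of €1,847,802.00, pre-tax earnings = €1,373,170.00.
DCL = total CM / (EBIT − I) = €4,727,972.00 / €1,373,170.00 = 3.4431.
%ΔEPS = DCL × %ΔSales = 3.4431 × +18.5% = +63.7%.

+63.7%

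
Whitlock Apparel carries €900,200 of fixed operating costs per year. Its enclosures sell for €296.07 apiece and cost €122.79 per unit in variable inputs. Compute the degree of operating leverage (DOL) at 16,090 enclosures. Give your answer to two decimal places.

1.48

Contribution at this volume is 16,090 × €173.28 = €2,788,075.20.
Operating income = contribution − fixed costs = €2,788,075.20 − €900,200 = €1,887,875.20.
DOL = contribution ÷ EBIT = €2,788,075.20 ÷ €1,887,875.20 = 1.4768.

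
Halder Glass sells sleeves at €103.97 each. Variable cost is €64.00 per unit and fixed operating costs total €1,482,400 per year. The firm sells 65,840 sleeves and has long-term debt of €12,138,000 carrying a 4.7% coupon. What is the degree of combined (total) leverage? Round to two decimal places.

4.55

At 65,840 units, contribution = 65,840 × €39.97 = €2,631,624.80.
Subtracting fixed costs: EBIT = €2,631,624.80 − €1,482,400 = €1,149,224.80. Interest = €570,486.00, so EBIT − I = €578,738.80.
DCL = contribution ÷ (EBIT − I) = €2,631,624.80 ÷ €578,738.80 = 4.5472.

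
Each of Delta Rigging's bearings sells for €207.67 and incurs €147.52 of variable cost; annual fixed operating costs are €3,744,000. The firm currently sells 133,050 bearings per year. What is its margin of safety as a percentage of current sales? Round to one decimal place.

53.2%

Each unit contributes €207.67 − €147.52 = €60.15. Break-even units = €3,744,000 ÷ €60.15 = 62,244.39; break-even revenue = 62,244.39 × €207.67 = €12,926,292.27.
Current sales = 133,050 × €207.67 = €27,630,493.50.
Margin of safety = (€27,630,493.50 − €12,926,292.27) ÷ €27,630,493.50 = 53.2%.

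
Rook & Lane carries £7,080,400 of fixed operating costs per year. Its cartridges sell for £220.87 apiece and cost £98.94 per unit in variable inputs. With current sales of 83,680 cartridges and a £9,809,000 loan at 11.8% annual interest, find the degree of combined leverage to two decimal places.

5.19

At 83,680 units, contribution = 83,680 × £121.93 = £10,203,102.40.
EBIT = £10,203,102.40 − £7,080,400 = £3,122,702.40. Interest = £1,157,462.00.
DOL = £10,203,102.40 ÷ £3,122,702.40 = 3.2674; DFL = £3,122,702.40 ÷ £1,965,240.40 = 1.5890.
DCL = DOL × DFL = 3.2674 × 1.5890 = 5.1919.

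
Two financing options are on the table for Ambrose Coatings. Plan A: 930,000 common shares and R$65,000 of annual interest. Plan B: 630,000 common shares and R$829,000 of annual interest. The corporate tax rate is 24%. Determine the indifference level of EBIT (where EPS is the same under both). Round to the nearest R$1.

R$2,433,400

Set EPS_A = EPS_B: (EBIT − R$65,000)(1 − 0.24) ÷ 930,000 = (EBIT − R$829,000)(1 − 0.24) ÷ 630,000.
The (1 − t) factor cancels: (EBIT − 65,000) × 630,000 = (EBIT − 829,000) × 930,000.
Solving, EBIT = (829,000·930,000 − 65,000·630,000) / (930,000 − 630,000) = 730,020,000,000 / 300,000 = 2,433,400.00.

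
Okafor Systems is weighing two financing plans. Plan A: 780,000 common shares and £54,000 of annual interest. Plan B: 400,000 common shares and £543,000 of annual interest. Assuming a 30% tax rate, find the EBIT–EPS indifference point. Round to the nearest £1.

Set EPS_A = EPS_B: (EBIT − £54,000)(1 − 0.30) ÷ 780,000 = (EBIT − £543,000)(1 − 0.30) ÷ 400,000.
Cancelling (1 − t) and cross-multiplying: 400,000·(EBIT − 54,000) = 780,000·(EBIT − 543,000).
EBIT × (780,000 − 400,000) = 543,000 × 780,000 − 54,000 × 400,000 = 401,940,000,000, so EBIT = 401,940,000,000 ÷ 380,000 = 1,057,736.84.

£1,057,737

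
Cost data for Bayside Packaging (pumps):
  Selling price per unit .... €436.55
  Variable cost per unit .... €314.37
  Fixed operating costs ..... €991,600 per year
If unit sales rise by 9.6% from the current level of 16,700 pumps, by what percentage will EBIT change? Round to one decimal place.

At 16,700 units, contribution = 16,700 × €122.18 = €2,040,406.00.
EBIT = €2,040,406.00 − €991,600 = €1,048,806.00.
Degree of operating leverage = €2,040,406.00 / €1,048,806.00 = 1.9455.
Operating income changes by 1.9455 × +9.6% = +18.7%.

+18.7%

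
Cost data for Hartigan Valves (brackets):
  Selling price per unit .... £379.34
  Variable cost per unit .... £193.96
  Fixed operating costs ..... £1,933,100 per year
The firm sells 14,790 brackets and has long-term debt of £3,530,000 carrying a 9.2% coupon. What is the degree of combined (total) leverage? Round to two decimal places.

5.67

Total contribution margin = 14,790 × £185.38 = £2,741,770.20.
Subtracting fixed costs: EBIT = £2,741,770.20 − £1,933,100 = £808,670.20. Interest = £324,760.00.
DOL = £2,741,770.20 ÷ £808,670.20 = 3.3905; DFL = £808,670.20 ÷ £483,910.20 = 1.6711.
Combined leverage = 3.3905 × 1.6711 = 5.6659.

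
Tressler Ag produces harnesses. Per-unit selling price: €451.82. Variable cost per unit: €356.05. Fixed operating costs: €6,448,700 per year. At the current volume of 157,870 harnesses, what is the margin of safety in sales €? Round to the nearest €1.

Each unit contributes €451.82 − €356.05 = €95.77. Break-even units = €6,448,700 ÷ €95.77 = 67,335.28; break-even revenue = 67,335.28 × €451.82 = €30,423,427.32.
Actual sales revenue = 157,870 × €451.82 = €71,328,823.40.
Margin of safety = €71,328,823.40 − €30,423,427.32 = €40,905,396.

€40,905,396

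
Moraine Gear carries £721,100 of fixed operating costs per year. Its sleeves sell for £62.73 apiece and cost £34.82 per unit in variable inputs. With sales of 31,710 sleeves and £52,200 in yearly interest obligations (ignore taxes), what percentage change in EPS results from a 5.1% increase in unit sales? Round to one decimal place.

+40.4%

Total contribution margin = 31,710 × £27.91 = £885,026.10.
Subtracting fixed costs: EBIT = £885,026.10 − £721,100 = £163,926.10.
After interest of £52,200.00, pre-tax earnings = £111,726.10.
Degree of combined leverage = contribution ÷ (EBIT − I) = £885,026.10 ÷ £111,726.10 = 7.9214.
EPS therefore changes by 7.9214 × (+5.1%) = +40.4%.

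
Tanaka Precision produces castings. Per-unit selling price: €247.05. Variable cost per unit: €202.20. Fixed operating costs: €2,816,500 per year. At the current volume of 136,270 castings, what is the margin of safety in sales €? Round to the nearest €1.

€18,151,204

Each unit contributes €247.05 − €202.20 = €44.85. Break-even units = €2,816,500 ÷ €44.85 = 62,798.22; break-even revenue = 62,798.22 × €247.05 = €15,514,299.33.
Actual sales revenue = 136,270 × €247.05 = €33,665,503.50.
Margin of safety = €33,665,503.50 − €15,514,299.33 = €18,151,204.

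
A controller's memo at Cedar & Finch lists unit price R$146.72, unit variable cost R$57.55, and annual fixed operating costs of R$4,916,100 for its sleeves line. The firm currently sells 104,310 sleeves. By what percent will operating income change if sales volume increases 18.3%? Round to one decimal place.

+38.8%

Contribution at this volume is 104,310 × R$89.17 = R$9,301,322.70.
Subtracting fixed costs: EBIT = R$9,301,322.70 − R$4,916,100 = R$4,385,222.70.
Degree of operating leverage = R$9,301,322.70 / R$4,385,222.70 = 2.1211.
Operating income changes by 2.1211 × +18.3% = +38.8%.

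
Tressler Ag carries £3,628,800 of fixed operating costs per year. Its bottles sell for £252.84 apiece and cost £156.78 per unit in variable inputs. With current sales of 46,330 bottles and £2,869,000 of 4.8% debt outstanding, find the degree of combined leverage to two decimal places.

6.51

Total contribution margin = 46,330 × £96.06 = £4,450,459.80.
Subtracting fixed costs: EBIT = £4,450,459.80 − £3,628,800 = £821,659.80. Interest = £137,712.00.
DOL = £4,450,459.80 ÷ £821,659.80 = 5.4164; DFL = £821,659.80 ÷ £683,947.80 = 1.2013.
DCL = DOL × DFL = 5.4164 × 1.2013 = 6.5067.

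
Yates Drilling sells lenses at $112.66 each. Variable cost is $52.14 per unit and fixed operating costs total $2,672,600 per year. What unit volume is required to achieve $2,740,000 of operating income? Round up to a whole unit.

89,435 lenses

Each unit contributes $112.66 − $52.14 = $60.52.
Units = (FC + target) / CM = ($2,672,600 + $2,740,000) / $60.52 = 89,434.90, so 89,435 lenses.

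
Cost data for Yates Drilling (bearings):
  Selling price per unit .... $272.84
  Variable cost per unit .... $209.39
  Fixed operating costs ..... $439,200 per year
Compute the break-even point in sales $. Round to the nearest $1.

$1,888,595

CM per unit = $272.84 − $209.39 = $63.45; CM ratio = $63.45 / $272.84 = 0.2326.
Break-even revenue = fixed costs × price ÷ CM = $439,200 × $272.84 ÷ $63.45 = $1,888,595.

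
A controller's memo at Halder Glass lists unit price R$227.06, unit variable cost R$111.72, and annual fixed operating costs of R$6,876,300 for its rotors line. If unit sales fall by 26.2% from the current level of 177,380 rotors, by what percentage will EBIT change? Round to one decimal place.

At 177,380 units, contribution = 177,380 × R$115.34 = R$20,459,009.20.
Operating income = contribution − fixed costs = R$20,459,009.20 − R$6,876,300 = R$13,582,709.20.
DOL = contribution ÷ EBIT = R$20,459,009.20 ÷ R$13,582,709.20 = 1.5063.
%ΔEBIT = DOL × %ΔSales = 1.5063 × -26.2% = -39.5%.

-39.5%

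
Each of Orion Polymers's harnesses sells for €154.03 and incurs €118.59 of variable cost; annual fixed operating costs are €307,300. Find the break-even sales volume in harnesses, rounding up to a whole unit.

8,671 harnesses

Contribution margin per unit = €154.03 − €118.59 = €35.44.
Units to break even: €307,300 ÷ €35.44 = 8,670.99, rounded up to 8,671.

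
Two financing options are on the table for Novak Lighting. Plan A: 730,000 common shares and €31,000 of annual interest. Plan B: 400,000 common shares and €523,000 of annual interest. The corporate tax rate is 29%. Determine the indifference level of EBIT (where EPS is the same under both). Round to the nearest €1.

At indifference, (EBIT − 31,000)(1 − t)/730,000 = (EBIT − 523,000)(1 − t)/400,000.
Cancelling (1 − t) and cross-multiplying: 400,000·(EBIT − 31,000) = 730,000·(EBIT − 523,000).
EBIT × (730,000 − 400,000) = 523,000 × 730,000 − 31,000 × 400,000 = 369,390,000,000, so EBIT = 369,390,000,000 ÷ 330,000 = 1,119,363.64.

€1,119,364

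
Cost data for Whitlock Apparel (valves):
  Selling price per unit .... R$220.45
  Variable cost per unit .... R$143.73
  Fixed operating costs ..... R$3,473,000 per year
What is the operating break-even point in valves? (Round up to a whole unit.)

Contribution margin per unit = R$220.45 − R$143.73 = R$76.72.
Units to break even: R$3,473,000 ÷ R$76.72 = 45,268.51, rounded up to 45,269.

45,269 valves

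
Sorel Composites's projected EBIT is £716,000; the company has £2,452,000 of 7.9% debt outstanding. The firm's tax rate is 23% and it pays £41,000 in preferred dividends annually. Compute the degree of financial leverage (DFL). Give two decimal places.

Annual interest charges come to £193,708.00.
Pre-tax preferred-dividend burden = £41,000 ÷ (1 − 0.23) = £53,246.75.
DFL = EBIT ÷ [EBIT − I − D_p/(1−t)] = £716,000 ÷ [£716,000 − £193,708.00 − £53,246.75] = £716,000 ÷ £469,045.25 = 1.5265.

1.53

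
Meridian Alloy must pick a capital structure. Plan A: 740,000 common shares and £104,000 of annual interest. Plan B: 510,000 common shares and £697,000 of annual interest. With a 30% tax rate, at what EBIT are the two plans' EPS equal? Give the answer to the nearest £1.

At indifference, (EBIT − 104,000)(1 − t)/740,000 = (EBIT − 697,000)(1 − t)/510,000.
Cancelling (1 − t) and cross-multiplying: 510,000·(EBIT − 104,000) = 740,000·(EBIT − 697,000).
EBIT × (740,000 − 510,000) = 697,000 × 740,000 − 104,000 × 510,000 = 462,740,000,000, so EBIT = 462,740,000,000 ÷ 230,000 = 2,011,913.04.

£2,011,913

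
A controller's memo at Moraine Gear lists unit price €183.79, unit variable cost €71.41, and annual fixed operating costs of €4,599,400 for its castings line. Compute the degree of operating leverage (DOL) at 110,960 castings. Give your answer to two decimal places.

1.58

Total contribution margin = 110,960 × €112.38 = €12,469,684.80.
Operating income = contribution − fixed costs = €12,469,684.80 − €4,599,400 = €7,870,284.80.
DOL = contribution ÷ EBIT = €12,469,684.80 ÷ €7,870,284.80 = 1.5844.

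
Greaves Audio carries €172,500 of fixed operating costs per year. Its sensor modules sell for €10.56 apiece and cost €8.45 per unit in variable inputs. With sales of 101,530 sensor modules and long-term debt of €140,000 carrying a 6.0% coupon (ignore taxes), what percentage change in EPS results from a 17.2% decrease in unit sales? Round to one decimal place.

-110.6%

Total contribution margin = 101,530 × €2.11 = €214,228.30.
Operating income = contribution − fixed costs = €214,228.30 − €172,500 = €41,728.30.
Interest = €8,400.00, so EBIT − I = €33,328.30.
DCL = total CM / (EBIT − I) = €214,228.30 / €33,328.30 = 6.4278.
EPS therefore changes by 6.4278 × (-17.2%) = -110.6%.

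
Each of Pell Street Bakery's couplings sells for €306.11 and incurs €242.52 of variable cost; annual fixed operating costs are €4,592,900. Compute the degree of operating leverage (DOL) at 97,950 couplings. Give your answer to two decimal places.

Total contribution margin = 97,950 × €63.59 = €6,228,640.50.
Operating income = contribution − fixed costs = €6,228,640.50 − €4,592,900 = €1,635,740.50.
So DOL = total CM / EBIT = €6,228,640.50 / €1,635,740.50 = 3.8078.

3.81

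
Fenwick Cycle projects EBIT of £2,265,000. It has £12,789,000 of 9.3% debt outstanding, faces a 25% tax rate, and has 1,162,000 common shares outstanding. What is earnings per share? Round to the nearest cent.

Interest = £1,189,377.00, so EBT = £2,265,000 − £1,189,377.00 = £1,075,623.00.
After tax at 25%: net income = £1,075,623.00 × 0.75 = £806,717.25.
EPS = £806,717.25 ÷ 1,162,000 = £0.69.

£0.69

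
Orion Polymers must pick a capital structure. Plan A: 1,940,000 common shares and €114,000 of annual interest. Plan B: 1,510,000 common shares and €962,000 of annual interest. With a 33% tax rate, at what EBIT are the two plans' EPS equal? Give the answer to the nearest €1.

€3,939,860

At indifference, (EBIT − 114,000)(1 − t)/1,940,000 = (EBIT − 962,000)(1 − t)/1,510,000.
Cancelling (1 − t) and cross-multiplying: 1,510,000·(EBIT − 114,000) = 1,940,000·(EBIT − 962,000).
EBIT × (1,940,000 − 1,510,000) = 962,000 × 1,940,000 − 114,000 × 1,510,000 = 1,694,140,000,000, so EBIT = 1,694,140,000,000 ÷ 430,000 = 3,939,860.47.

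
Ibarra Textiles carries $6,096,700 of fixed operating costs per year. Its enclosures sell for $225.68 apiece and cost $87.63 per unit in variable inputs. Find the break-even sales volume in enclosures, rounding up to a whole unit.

Unit CM = price − variable cost = $225.68 − $87.63 = $138.05.
Units to break even: $6,096,700 ÷ $138.05 = 44,162.98, rounded up to 44,163.

44,163 enclosures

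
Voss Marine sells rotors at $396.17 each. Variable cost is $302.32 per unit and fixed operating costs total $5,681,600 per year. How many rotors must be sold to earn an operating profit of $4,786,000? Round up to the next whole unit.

111,536 rotors

Each unit contributes $396.17 − $302.32 = $93.85.
Units = (FC + target) / CM = ($5,681,600 + $4,786,000) / $93.85 = 111,535.43, so 111,536 rotors.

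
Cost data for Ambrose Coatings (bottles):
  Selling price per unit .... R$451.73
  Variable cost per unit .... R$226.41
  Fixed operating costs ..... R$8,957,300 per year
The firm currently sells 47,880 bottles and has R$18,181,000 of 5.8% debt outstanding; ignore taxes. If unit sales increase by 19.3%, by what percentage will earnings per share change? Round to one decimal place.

Total contribution margin = 47,880 × R$225.32 = R$10,788,321.60.
EBIT = R$10,788,321.60 − R$8,957,300 = R$1,831,021.60.
After interest of R$1,054,498.00, pre-tax earnings = R$776,523.60.
DCL = total CM / (EBIT − I) = R$10,788,321.60 / R$776,523.60 = 13.8931.
%ΔEPS = DCL × %ΔSales = 13.8931 × +19.3% = +268.1%.

+268.1%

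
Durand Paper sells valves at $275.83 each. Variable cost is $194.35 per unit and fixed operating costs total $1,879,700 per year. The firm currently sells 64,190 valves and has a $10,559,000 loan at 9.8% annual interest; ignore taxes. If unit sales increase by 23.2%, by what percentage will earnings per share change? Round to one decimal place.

Total contribution margin = 64,190 × $81.48 = $5,230,201.20.
EBIT = $5,230,201.20 − $1,879,700 = $3,350,501.20.
Interest = $1,034,782.00, so EBIT − I = $2,315,719.20.
Degree of combined leverage = contribution ÷ (EBIT − I) = $5,230,201.20 ÷ $2,315,719.20 = 2.2586.
%ΔEPS = DCL × %ΔSales = 2.2586 × +23.2% = +52.4%.

+52.4%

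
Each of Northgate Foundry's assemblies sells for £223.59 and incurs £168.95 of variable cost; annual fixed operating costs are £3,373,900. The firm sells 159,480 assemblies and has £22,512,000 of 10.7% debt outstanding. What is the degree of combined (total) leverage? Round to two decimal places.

Total contribution margin = 159,480 × £54.64 = £8,713,987.20.
Subtracting fixed costs: EBIT = £8,713,987.20 − £3,373,900 = £5,340,087.20. Interest = £2,408,784.00.
DOL = £8,713,987.20 ÷ £5,340,087.20 = 1.6318; DFL = £5,340,087.20 ÷ £2,931,303.20 = 1.8217.
Combined leverage = 1.6318 × 1.8217 = 2.9727.

2.97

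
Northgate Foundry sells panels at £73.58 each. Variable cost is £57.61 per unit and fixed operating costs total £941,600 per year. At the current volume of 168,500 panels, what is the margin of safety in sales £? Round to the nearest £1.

£8,059,913

Unit CM = price − variable cost = £73.58 − £57.61 = £15.97. Break-even units = £941,600 ÷ £15.97 = 58,960.55; break-even revenue = 58,960.55 × £73.58 = £4,338,317.35.
Current sales = 168,500 × £73.58 = £12,398,230.00.
Margin of safety = £12,398,230.00 − £4,338,317.35 = £8,059,913.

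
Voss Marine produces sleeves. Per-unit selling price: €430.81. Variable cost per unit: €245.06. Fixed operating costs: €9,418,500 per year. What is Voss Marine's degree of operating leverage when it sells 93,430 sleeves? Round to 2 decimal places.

2.19

Total contribution margin = 93,430 × €185.75 = €17,354,622.50.
Operating income = contribution − fixed costs = €17,354,622.50 − €9,418,500 = €7,936,122.50.
Degree of operating leverage = €17,354,622.50 / €7,936,122.50 = 2.1868.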